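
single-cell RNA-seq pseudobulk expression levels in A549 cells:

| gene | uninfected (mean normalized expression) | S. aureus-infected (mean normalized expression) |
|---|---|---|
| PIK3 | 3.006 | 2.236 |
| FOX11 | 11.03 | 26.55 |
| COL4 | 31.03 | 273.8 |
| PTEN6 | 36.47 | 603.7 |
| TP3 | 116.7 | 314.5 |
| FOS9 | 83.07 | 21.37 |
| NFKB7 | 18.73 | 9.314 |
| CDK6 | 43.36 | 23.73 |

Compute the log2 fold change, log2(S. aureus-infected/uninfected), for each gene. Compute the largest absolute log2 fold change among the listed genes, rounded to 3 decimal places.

4.049

log2(2.236/3.006) = -0.427  (PIK3)
log2(26.55/11.03) = 1.267  (FOX11)
log2(273.8/31.03) = 3.141  (COL4)
log2(603.7/36.47) = 4.049  (PTEN6)
log2(314.5/116.7) = 1.430  (TP3)
log2(21.37/83.07) = -1.959  (FOS9)
log2(9.314/18.73) = -1.008  (NFKB7)
log2(23.73/43.36) = -0.870  (CDK6)
The largest magnitude belongs to PTEN6.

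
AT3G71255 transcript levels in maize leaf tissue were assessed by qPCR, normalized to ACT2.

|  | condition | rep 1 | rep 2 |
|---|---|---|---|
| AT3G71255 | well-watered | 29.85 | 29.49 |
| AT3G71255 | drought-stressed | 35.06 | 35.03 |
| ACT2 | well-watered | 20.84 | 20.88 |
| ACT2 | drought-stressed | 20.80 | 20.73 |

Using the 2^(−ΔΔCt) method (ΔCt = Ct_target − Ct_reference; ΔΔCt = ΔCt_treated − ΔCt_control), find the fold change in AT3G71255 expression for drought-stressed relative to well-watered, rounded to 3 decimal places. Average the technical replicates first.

0.023

Mean Ct: AT3G71255 well-watered 29.670; AT3G71255 drought-stressed 35.045; ACT2 well-watered 20.860; ACT2 drought-stressed 20.765
ΔCt(well-watered) = 29.670 − 20.860 = 8.810
ΔCt(drought-stressed) = 35.045 − 20.765 = 14.280
ΔΔCt = 14.280 − 8.810 = 5.470
Fold change = 2^(−5.470) = 0.0226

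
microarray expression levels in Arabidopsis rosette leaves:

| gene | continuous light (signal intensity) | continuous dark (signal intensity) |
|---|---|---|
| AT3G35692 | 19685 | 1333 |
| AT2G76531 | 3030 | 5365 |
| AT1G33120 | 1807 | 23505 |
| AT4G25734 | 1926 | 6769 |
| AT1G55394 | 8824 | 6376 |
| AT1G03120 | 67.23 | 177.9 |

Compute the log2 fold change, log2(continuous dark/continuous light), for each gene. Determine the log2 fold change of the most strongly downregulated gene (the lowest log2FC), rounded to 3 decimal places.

log2(1333/19685) = -3.884  (AT3G35692)
log2(5365/3030) = 0.824  (AT2G76531)
log2(23505/1807) = 3.701  (AT1G33120)
log2(6769/1926) = 1.813  (AT4G25734)
log2(6376/8824) = -0.469  (AT1G55394)
log2(177.9/67.23) = 1.404  (AT1G03120)
AT3G35692 is most strongly downregulated.

-3.884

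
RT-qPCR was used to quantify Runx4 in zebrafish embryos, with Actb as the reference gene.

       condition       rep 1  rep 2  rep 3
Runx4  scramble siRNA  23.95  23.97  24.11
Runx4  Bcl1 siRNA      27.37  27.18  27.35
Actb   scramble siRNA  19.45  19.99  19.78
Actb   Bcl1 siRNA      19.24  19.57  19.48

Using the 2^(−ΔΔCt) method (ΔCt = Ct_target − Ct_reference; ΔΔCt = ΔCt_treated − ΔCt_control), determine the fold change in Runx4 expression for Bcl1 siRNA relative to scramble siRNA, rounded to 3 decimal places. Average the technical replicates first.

0.082

Mean Ct: Runx4 scramble siRNA 24.010; Runx4 Bcl1 siRNA 27.300; Actb scramble siRNA 19.740; Actb Bcl1 siRNA 19.430
ΔCt(scramble siRNA) = 24.010 − 19.740 = 4.270
ΔCt(Bcl1 siRNA) = 27.300 − 19.430 = 7.870
ΔΔCt = 7.870 − 4.270 = 3.600
Fold change = 2^(−3.600) = 0.0825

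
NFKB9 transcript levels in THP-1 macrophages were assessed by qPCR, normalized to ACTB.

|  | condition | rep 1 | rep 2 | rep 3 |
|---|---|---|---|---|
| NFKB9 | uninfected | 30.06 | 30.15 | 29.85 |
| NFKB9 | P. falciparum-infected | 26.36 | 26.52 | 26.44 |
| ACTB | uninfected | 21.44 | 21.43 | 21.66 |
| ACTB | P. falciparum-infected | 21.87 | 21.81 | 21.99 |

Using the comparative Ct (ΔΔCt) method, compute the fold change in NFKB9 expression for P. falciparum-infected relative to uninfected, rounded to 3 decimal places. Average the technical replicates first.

15.562

Mean Ct: NFKB9 uninfected 30.020; NFKB9 P. falciparum-infected 26.440; ACTB uninfected 21.510; ACTB P. falciparum-infected 21.890
ΔCt(uninfected) = 30.020 − 21.510 = 8.510
ΔCt(P. falciparum-infected) = 26.440 − 21.890 = 4.550
ΔΔCt = 4.550 − 8.510 = -3.960
Fold change = 2^(−(-3.960)) = 2^3.960 = 15.5625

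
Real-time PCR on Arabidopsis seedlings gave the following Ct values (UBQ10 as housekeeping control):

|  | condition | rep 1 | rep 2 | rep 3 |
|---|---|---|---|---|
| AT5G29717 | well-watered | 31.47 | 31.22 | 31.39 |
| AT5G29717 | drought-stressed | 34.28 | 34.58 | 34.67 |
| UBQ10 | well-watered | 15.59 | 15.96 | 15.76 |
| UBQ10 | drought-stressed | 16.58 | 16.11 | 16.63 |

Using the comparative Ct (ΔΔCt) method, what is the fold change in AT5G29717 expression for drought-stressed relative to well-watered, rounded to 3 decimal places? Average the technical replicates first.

Mean Ct: AT5G29717 well-watered 31.360; AT5G29717 drought-stressed 34.510; UBQ10 well-watered 15.770; UBQ10 drought-stressed 16.440
ΔCt(well-watered) = 31.360 − 15.770 = 15.590
ΔCt(drought-stressed) = 34.510 − 16.440 = 18.070
ΔΔCt = 18.070 − 15.590 = 2.480
Fold change = 2^(−2.480) = 0.1792

0.179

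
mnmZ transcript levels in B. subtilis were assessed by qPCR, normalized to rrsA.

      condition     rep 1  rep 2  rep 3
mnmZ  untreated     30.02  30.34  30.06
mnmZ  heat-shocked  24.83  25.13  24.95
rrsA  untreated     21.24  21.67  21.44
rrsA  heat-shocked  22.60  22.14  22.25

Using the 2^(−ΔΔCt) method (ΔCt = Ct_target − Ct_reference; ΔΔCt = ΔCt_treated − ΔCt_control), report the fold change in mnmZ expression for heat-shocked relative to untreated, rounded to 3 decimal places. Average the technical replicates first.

66.257

Mean Ct: mnmZ untreated 30.140; mnmZ heat-shocked 24.970; rrsA untreated 21.450; rrsA heat-shocked 22.330
ΔCt(untreated) = 30.140 − 21.450 = 8.690
ΔCt(heat-shocked) = 24.970 − 22.330 = 2.640
ΔΔCt = 2.640 − 8.690 = -6.050
Fold change = 2^(−(-6.050)) = 2^6.050 = 66.2570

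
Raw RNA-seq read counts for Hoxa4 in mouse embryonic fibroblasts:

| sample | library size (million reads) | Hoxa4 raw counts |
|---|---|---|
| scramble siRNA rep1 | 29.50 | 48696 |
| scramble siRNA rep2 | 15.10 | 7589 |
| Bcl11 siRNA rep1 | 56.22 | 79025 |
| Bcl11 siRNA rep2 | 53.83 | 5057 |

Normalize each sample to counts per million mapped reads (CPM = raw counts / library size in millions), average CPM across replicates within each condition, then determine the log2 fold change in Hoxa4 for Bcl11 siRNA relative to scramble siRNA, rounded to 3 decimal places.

CPM(scramble siRNA rep1) = 48696 / 29.50 = 1650.7119
CPM(scramble siRNA rep2) = 7589 / 15.10 = 502.5828
CPM(Bcl11 siRNA rep1) = 79025 / 56.22 = 1405.6386
CPM(Bcl11 siRNA rep2) = 5057 / 53.83 = 93.9439
mean CPM(scramble siRNA) = 1076.6473; mean CPM(Bcl11 siRNA) = 749.7912
Fold change = 749.7912 / 1076.6473 = 0.69641
log2(0.69641) = -0.5220

-0.522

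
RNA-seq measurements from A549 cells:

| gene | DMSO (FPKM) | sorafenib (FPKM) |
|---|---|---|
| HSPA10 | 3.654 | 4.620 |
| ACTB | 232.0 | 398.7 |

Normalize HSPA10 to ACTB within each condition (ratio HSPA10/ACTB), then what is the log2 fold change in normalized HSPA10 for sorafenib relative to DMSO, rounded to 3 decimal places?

HSPA10/ACTB (DMSO) = 3.654 / 232.0 = 0.01575
HSPA10/ACTB (sorafenib) = 4.620 / 398.7 = 0.011588
Fold change = 0.011588 / 0.01575 = 0.7357
log2(0.7357) = -0.4428

-0.443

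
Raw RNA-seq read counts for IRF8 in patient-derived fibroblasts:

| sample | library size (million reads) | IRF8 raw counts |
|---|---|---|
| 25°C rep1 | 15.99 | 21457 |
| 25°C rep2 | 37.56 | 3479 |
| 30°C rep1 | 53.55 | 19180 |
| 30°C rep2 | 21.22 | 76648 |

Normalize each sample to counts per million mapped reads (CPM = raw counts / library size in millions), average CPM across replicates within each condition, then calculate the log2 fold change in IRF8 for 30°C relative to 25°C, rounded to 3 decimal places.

CPM(25°C rep1) = 21457 / 15.99 = 1341.9012
CPM(25°C rep2) = 3479 / 37.56 = 92.6251
CPM(30°C rep1) = 19180 / 53.55 = 358.1699
CPM(30°C rep2) = 76648 / 21.22 = 3612.0641
mean CPM(25°C) = 717.2632; mean CPM(30°C) = 1985.1170
Fold change = 1985.1170 / 717.2632 = 2.76763
log2(2.76763) = 1.4686

1.469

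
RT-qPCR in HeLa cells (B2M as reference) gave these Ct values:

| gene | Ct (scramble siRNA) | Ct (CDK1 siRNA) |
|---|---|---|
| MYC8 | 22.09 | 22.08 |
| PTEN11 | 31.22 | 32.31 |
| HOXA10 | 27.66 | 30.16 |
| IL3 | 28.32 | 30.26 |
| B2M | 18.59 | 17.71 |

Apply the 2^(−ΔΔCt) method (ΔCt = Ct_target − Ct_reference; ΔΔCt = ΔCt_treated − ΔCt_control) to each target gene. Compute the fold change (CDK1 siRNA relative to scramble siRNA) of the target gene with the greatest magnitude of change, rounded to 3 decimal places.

MYC8: ΔΔCt = (22.08−17.71) − (22.09−18.59) = 4.37 − 3.50 = 0.87; fold change = 2^-0.87 = 0.547
PTEN11: ΔΔCt = (32.31−17.71) − (31.22−18.59) = 14.60 − 12.63 = 1.97; fold change = 2^-1.97 = 0.255
HOXA10: ΔΔCt = (30.16−17.71) − (27.66−18.59) = 12.45 − 9.07 = 3.38; fold change = 2^-3.38 = 0.096
IL3: ΔΔCt = (30.26−17.71) − (28.32−18.59) = 12.55 − 9.73 = 2.82; fold change = 2^-2.82 = 0.142
HOXA10 has the largest |ΔΔCt| = 3.38.

0.096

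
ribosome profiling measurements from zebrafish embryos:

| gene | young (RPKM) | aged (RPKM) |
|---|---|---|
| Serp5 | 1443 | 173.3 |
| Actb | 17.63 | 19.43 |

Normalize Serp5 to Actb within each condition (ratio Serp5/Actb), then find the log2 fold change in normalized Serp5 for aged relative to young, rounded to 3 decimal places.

Serp5/Actb (young) = 1443 / 17.63 = 81.849
Serp5/Actb (aged) = 173.3 / 19.43 = 8.9192
Fold change = 8.9192 / 81.849 = 0.1090
log2(0.1090) = -3.1980

-3.198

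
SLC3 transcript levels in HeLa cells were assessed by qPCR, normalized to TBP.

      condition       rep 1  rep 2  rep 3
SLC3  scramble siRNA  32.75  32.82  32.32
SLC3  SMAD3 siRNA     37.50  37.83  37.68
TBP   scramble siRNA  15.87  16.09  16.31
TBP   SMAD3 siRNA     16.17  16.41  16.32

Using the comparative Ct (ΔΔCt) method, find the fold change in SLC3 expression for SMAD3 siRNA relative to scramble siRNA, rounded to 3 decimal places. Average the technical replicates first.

Mean Ct: SLC3 scramble siRNA 32.630; SLC3 SMAD3 siRNA 37.670; TBP scramble siRNA 16.090; TBP SMAD3 siRNA 16.300
ΔCt(scramble siRNA) = 32.630 − 16.090 = 16.540
ΔCt(SMAD3 siRNA) = 37.670 − 16.300 = 21.370
ΔΔCt = 21.370 − 16.540 = 4.830
Fold change = 2^(−4.830) = 0.0352

0.035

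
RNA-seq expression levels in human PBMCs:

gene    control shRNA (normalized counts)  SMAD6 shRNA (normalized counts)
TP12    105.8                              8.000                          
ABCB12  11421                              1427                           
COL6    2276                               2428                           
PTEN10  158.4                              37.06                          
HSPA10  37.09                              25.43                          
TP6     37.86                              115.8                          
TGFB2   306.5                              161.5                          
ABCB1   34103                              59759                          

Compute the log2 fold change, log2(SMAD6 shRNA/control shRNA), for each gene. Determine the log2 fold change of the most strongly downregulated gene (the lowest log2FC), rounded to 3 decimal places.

-3.725

log2(8.000/105.8) = -3.725  (TP12)
log2(1427/11421) = -3.001  (ABCB12)
log2(2428/2276) = 0.093  (COL6)
log2(37.06/158.4) = -2.096  (PTEN10)
log2(25.43/37.09) = -0.544  (HSPA10)
log2(115.8/37.86) = 1.613  (TP6)
log2(161.5/306.5) = -0.924  (TGFB2)
log2(59759/34103) = 0.809  (ABCB1)
TP12 is most strongly downregulated.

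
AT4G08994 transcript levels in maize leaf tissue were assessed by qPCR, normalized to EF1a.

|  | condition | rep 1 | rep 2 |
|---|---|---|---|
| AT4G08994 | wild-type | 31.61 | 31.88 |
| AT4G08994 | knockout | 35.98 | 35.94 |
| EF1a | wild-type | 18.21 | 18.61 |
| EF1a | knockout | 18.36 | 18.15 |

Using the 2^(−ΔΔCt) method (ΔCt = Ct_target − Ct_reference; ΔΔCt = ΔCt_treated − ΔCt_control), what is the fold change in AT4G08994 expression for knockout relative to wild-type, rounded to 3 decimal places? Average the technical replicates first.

Mean Ct: AT4G08994 wild-type 31.745; AT4G08994 knockout 35.960; EF1a wild-type 18.410; EF1a knockout 18.255
ΔCt(wild-type) = 31.745 − 18.410 = 13.335
ΔCt(knockout) = 35.960 − 18.255 = 17.705
ΔΔCt = 17.705 − 13.335 = 4.370
Fold change = 2^(−4.370) = 0.0484

0.048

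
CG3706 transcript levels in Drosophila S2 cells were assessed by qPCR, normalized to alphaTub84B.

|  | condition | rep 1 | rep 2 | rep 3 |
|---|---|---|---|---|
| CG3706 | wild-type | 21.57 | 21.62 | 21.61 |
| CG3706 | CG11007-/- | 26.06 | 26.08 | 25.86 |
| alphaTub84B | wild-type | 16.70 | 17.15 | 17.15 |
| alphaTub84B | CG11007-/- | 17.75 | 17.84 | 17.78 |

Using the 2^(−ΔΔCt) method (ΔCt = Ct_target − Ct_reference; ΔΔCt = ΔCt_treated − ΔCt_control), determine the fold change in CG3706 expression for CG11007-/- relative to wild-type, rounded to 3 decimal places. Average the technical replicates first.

0.082

Mean Ct: CG3706 wild-type 21.600; CG3706 CG11007-/- 26.000; alphaTub84B wild-type 17.000; alphaTub84B CG11007-/- 17.790
ΔCt(wild-type) = 21.600 − 17.000 = 4.600
ΔCt(CG11007-/-) = 26.000 − 17.790 = 8.210
ΔΔCt = 8.210 − 4.600 = 3.610
Fold change = 2^(−3.610) = 0.0819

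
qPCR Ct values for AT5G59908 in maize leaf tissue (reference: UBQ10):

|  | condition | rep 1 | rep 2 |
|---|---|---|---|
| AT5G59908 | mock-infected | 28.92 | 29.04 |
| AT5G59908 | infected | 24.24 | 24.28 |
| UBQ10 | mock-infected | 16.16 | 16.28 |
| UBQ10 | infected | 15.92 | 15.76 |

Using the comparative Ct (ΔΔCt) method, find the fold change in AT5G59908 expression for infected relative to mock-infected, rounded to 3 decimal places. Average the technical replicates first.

20.252

Mean Ct: AT5G59908 mock-infected 28.980; AT5G59908 infected 24.260; UBQ10 mock-infected 16.220; UBQ10 infected 15.840
ΔCt(mock-infected) = 28.980 − 16.220 = 12.760
ΔCt(infected) = 24.260 − 15.840 = 8.420
ΔΔCt = 8.420 − 12.760 = -4.340
Fold change = 2^(−(-4.340)) = 2^4.340 = 20.2521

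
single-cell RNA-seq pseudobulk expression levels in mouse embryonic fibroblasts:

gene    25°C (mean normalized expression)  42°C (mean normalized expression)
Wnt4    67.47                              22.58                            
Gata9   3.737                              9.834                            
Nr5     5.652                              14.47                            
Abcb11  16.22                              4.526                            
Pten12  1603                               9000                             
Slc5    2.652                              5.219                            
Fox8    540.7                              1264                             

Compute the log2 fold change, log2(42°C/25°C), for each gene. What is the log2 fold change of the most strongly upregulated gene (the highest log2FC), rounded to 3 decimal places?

log2(22.58/67.47) = -1.579  (Wnt4)
log2(9.834/3.737) = 1.396  (Gata9)
log2(14.47/5.652) = 1.356  (Nr5)
log2(4.526/16.22) = -1.841  (Abcb11)
log2(9000/1603) = 2.489  (Pten12)
log2(5.219/2.652) = 0.977  (Slc5)
log2(1264/540.7) = 1.225  (Fox8)
Pten12 is most strongly upregulated.

2.489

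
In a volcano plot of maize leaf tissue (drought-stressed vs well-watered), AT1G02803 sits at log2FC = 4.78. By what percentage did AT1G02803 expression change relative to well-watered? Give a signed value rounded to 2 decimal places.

2647.41%

Fold change = 2^(4.78) = 27.4741
Percent change = (FC − 1) × 100% = (27.4741 − 1) × 100 = 2647.41%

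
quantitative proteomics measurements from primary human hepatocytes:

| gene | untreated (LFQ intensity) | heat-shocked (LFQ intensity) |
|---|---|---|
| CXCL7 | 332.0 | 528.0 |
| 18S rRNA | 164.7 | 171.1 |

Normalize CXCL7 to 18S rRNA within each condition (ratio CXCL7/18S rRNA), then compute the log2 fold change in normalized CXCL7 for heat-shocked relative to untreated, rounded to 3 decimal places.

0.614

CXCL7/18S rRNA (untreated) = 332.0 / 164.7 = 2.0158
CXCL7/18S rRNA (heat-shocked) = 528.0 / 171.1 = 3.0859
Fold change = 3.0859 / 2.0158 = 1.5309
log2(1.5309) = 0.6144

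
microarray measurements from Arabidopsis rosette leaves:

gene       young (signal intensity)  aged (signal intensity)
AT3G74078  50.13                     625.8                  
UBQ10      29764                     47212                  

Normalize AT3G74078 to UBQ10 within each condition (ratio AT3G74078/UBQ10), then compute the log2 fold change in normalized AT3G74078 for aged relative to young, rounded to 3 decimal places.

AT3G74078/UBQ10 (young) = 50.13 / 29764 = 0.0016842
AT3G74078/UBQ10 (aged) = 625.8 / 47212 = 0.013255
Fold change = 0.013255 / 0.0016842 = 7.8700
log2(7.8700) = 2.9764

2.976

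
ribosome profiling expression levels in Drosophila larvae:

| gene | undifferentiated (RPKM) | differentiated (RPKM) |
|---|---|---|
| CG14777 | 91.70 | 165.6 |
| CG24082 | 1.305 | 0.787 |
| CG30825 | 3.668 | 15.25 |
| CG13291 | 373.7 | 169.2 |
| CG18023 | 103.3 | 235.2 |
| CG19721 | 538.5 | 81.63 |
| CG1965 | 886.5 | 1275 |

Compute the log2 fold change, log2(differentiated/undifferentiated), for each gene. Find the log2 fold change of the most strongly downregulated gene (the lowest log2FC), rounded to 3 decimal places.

-2.722

log2(165.6/91.70) = 0.853  (CG14777)
log2(0.787/1.305) = -0.730  (CG24082)
log2(15.25/3.668) = 2.056  (CG30825)
log2(169.2/373.7) = -1.143  (CG13291)
log2(235.2/103.3) = 1.187  (CG18023)
log2(81.63/538.5) = -2.722  (CG19721)
log2(1275/886.5) = 0.524  (CG1965)
CG19721 is most strongly downregulated.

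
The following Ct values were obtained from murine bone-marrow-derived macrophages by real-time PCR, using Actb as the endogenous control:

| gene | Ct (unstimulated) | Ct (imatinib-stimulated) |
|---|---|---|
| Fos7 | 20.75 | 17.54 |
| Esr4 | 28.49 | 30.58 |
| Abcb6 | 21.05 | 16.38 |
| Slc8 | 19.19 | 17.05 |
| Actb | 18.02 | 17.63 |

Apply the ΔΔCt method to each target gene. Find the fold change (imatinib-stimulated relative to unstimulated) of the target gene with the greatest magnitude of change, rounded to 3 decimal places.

19.427

Fos7: ΔΔCt = (17.54−17.63) − (20.75−18.02) = -0.09 − 2.73 = -2.82; fold change = 2^2.82 = 7.062
Esr4: ΔΔCt = (30.58−17.63) − (28.49−18.02) = 12.95 − 10.47 = 2.48; fold change = 2^-2.48 = 0.179
Abcb6: ΔΔCt = (16.38−17.63) − (21.05−18.02) = -1.25 − 3.03 = -4.28; fold change = 2^4.28 = 19.427
Slc8: ΔΔCt = (17.05−17.63) − (19.19−18.02) = -0.58 − 1.17 = -1.75; fold change = 2^1.75 = 3.364
Abcb6 has the largest |ΔΔCt| = 4.28.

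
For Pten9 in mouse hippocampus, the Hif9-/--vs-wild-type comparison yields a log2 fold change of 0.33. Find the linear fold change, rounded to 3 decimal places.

1.257

Fold change = 2^(0.33) = 1.2570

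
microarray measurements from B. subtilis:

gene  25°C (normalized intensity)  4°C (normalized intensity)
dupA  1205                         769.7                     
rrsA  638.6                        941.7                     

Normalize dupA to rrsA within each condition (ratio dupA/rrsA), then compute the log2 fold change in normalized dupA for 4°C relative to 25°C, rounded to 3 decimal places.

-1.207

dupA/rrsA (25°C) = 1205 / 638.6 = 1.8869
dupA/rrsA (4°C) = 769.7 / 941.7 = 0.81735
Fold change = 0.81735 / 1.8869 = 0.4332
log2(0.4332) = -1.2070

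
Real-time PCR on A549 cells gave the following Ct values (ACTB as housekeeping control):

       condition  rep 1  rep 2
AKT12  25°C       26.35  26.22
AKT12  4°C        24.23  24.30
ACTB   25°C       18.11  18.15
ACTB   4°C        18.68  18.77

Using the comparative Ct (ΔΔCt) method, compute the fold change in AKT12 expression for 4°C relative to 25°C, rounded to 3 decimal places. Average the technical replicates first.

6.126

Mean Ct: AKT12 25°C 26.285; AKT12 4°C 24.265; ACTB 25°C 18.130; ACTB 4°C 18.725
ΔCt(25°C) = 26.285 − 18.130 = 8.155
ΔCt(4°C) = 24.265 − 18.725 = 5.540
ΔΔCt = 5.540 − 8.155 = -2.615
Fold change = 2^(−(-2.615)) = 2^2.615 = 6.1262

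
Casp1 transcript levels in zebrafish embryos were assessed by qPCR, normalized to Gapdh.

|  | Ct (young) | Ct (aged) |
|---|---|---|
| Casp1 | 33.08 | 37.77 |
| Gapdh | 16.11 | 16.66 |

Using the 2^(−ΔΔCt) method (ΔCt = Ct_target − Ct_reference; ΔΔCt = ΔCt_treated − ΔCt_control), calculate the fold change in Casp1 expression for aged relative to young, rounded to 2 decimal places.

0.06

ΔCt(young) = 33.080 − 16.110 = 16.970
ΔCt(aged) = 37.770 − 16.660 = 21.110
ΔΔCt = 21.110 − 16.970 = 4.140
Fold change = 2^(−4.140) = 0.057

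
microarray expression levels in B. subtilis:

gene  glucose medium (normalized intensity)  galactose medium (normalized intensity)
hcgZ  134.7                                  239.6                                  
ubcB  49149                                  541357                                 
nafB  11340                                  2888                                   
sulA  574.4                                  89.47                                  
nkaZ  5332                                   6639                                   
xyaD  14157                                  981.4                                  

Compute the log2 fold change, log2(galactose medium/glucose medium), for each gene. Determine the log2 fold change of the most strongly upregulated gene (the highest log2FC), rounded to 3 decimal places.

log2(239.6/134.7) = 0.831  (hcgZ)
log2(541357/49149) = 3.461  (ubcB)
log2(2888/11340) = -1.973  (nafB)
log2(89.47/574.4) = -2.683  (sulA)
log2(6639/5332) = 0.316  (nkaZ)
log2(981.4/14157) = -3.851  (xyaD)
ubcB is most strongly upregulated.

3.461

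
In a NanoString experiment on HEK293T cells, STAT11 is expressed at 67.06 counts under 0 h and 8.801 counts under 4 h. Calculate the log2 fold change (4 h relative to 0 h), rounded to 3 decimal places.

-2.930

Fold change = 8.801 / 67.06 = 0.1312
log2(0.1312) = -2.9297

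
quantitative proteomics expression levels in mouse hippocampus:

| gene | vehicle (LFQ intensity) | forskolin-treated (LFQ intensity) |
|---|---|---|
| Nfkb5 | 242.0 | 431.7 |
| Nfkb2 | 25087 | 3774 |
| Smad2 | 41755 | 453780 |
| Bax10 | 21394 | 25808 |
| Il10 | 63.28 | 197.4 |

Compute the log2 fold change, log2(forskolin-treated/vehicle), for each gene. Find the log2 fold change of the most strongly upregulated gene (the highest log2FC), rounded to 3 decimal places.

3.442

log2(431.7/242.0) = 0.835  (Nfkb5)
log2(3774/25087) = -2.733  (Nfkb2)
log2(453780/41755) = 3.442  (Smad2)
log2(25808/21394) = 0.271  (Bax10)
log2(197.4/63.28) = 1.641  (Il10)
Smad2 is most strongly upregulated.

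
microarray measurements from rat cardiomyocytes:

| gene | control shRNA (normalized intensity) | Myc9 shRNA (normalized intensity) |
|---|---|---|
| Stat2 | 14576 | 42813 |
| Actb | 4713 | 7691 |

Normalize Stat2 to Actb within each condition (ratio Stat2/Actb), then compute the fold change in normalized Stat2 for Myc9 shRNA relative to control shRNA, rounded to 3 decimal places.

Stat2/Actb (control shRNA) = 14576 / 4713 = 3.0927
Stat2/Actb (Myc9 shRNA) = 42813 / 7691 = 5.5666
Fold change = 5.5666 / 3.0927 = 1.7999

1.800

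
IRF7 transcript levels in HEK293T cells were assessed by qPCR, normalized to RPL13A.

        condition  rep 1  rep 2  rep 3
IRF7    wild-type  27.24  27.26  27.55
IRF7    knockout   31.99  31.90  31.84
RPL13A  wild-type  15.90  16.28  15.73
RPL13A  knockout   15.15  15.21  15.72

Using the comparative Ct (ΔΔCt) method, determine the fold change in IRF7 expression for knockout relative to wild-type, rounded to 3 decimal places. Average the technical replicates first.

0.028

Mean Ct: IRF7 wild-type 27.350; IRF7 knockout 31.910; RPL13A wild-type 15.970; RPL13A knockout 15.360
ΔCt(wild-type) = 27.350 − 15.970 = 11.380
ΔCt(knockout) = 31.910 − 15.360 = 16.550
ΔΔCt = 16.550 − 11.380 = 5.170
Fold change = 2^(−5.170) = 0.0278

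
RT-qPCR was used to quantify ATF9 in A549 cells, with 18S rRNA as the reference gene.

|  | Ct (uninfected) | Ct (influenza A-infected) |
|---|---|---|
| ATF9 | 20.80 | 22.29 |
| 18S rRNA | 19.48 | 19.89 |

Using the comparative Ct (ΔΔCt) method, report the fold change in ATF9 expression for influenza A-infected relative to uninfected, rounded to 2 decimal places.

ΔCt(uninfected) = 20.800 − 19.480 = 1.320
ΔCt(influenza A-infected) = 22.290 − 19.890 = 2.400
ΔΔCt = 2.400 − 1.320 = 1.080
Fold change = 2^(−1.080) = 0.473

0.47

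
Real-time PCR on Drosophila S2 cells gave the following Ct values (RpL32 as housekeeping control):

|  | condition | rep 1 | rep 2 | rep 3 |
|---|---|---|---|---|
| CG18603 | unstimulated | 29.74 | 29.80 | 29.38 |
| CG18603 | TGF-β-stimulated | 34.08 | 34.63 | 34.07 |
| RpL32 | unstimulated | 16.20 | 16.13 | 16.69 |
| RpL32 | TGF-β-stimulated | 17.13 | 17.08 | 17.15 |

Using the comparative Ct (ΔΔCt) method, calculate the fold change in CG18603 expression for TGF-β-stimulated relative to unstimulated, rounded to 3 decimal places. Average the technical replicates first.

0.070

Mean Ct: CG18603 unstimulated 29.640; CG18603 TGF-β-stimulated 34.260; RpL32 unstimulated 16.340; RpL32 TGF-β-stimulated 17.120
ΔCt(unstimulated) = 29.640 − 16.340 = 13.300
ΔCt(TGF-β-stimulated) = 34.260 − 17.120 = 17.140
ΔΔCt = 17.140 − 13.300 = 3.840
Fold change = 2^(−3.840) = 0.0698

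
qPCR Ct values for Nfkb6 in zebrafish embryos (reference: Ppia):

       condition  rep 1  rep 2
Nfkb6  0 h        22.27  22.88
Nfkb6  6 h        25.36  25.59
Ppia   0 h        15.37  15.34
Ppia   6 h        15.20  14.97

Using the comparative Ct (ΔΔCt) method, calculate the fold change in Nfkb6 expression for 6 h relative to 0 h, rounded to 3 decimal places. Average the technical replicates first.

0.111

Mean Ct: Nfkb6 0 h 22.575; Nfkb6 6 h 25.475; Ppia 0 h 15.355; Ppia 6 h 15.085
ΔCt(0 h) = 22.575 − 15.355 = 7.220
ΔCt(6 h) = 25.475 − 15.085 = 10.390
ΔΔCt = 10.390 − 7.220 = 3.170
Fold change = 2^(−3.170) = 0.1111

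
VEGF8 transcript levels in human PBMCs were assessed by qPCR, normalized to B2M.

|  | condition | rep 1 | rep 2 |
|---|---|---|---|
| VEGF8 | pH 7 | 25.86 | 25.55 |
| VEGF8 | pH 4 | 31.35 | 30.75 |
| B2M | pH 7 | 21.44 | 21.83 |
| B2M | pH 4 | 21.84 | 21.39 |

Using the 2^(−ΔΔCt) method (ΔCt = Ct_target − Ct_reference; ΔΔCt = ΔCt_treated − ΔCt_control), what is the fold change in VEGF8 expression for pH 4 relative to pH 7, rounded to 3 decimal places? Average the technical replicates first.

0.024

Mean Ct: VEGF8 pH 7 25.705; VEGF8 pH 4 31.050; B2M pH 7 21.635; B2M pH 4 21.615
ΔCt(pH 7) = 25.705 − 21.635 = 4.070
ΔCt(pH 4) = 31.050 − 21.615 = 9.435
ΔΔCt = 9.435 − 4.070 = 5.365
Fold change = 2^(−5.365) = 0.0243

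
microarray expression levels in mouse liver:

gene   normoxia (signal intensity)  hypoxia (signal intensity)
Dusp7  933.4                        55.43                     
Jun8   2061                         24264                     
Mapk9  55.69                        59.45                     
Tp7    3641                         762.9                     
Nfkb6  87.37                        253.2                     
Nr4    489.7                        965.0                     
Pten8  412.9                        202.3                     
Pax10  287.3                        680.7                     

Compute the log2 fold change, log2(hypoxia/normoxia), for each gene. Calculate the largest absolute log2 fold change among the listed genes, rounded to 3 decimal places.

log2(55.43/933.4) = -4.074  (Dusp7)
log2(24264/2061) = 3.557  (Jun8)
log2(59.45/55.69) = 0.094  (Mapk9)
log2(762.9/3641) = -2.255  (Tp7)
log2(253.2/87.37) = 1.535  (Nfkb6)
log2(965.0/489.7) = 0.979  (Nr4)
log2(202.3/412.9) = -1.029  (Pten8)
log2(680.7/287.3) = 1.244  (Pax10)
The largest magnitude belongs to Dusp7.

4.074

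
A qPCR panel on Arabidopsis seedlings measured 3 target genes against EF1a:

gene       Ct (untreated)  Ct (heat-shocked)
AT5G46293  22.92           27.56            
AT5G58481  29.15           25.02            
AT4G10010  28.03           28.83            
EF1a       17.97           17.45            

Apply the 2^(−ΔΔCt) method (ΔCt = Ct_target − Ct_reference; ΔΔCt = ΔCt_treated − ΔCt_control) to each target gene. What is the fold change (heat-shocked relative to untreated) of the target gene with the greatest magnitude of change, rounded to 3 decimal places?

0.028

AT5G46293: ΔΔCt = (27.56−17.45) − (22.92−17.97) = 10.11 − 4.95 = 5.16; fold change = 2^-5.16 = 0.028
AT5G58481: ΔΔCt = (25.02−17.45) − (29.15−17.97) = 7.57 − 11.18 = -3.61; fold change = 2^3.61 = 12.210
AT4G10010: ΔΔCt = (28.83−17.45) − (28.03−17.97) = 11.38 − 10.06 = 1.32; fold change = 2^-1.32 = 0.401
AT5G46293 has the largest |ΔΔCt| = 5.16.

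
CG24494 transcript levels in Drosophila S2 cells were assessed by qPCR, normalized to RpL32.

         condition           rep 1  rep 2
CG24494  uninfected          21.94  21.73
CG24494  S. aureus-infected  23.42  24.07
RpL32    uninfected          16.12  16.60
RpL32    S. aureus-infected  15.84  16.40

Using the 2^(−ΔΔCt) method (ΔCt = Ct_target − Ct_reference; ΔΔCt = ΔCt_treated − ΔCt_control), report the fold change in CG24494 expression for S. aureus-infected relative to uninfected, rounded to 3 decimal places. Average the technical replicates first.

Mean Ct: CG24494 uninfected 21.835; CG24494 S. aureus-infected 23.745; RpL32 uninfected 16.360; RpL32 S. aureus-infected 16.120
ΔCt(uninfected) = 21.835 − 16.360 = 5.475
ΔCt(S. aureus-infected) = 23.745 − 16.120 = 7.625
ΔΔCt = 7.625 − 5.475 = 2.150
Fold change = 2^(−2.150) = 0.2253

0.225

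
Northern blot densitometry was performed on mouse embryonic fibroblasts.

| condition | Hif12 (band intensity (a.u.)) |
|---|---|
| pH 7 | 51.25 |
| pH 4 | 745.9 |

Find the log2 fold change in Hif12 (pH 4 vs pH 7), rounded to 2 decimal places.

Fold change = 745.9 / 51.25 = 14.5541
log2(14.5541) = 3.863

3.86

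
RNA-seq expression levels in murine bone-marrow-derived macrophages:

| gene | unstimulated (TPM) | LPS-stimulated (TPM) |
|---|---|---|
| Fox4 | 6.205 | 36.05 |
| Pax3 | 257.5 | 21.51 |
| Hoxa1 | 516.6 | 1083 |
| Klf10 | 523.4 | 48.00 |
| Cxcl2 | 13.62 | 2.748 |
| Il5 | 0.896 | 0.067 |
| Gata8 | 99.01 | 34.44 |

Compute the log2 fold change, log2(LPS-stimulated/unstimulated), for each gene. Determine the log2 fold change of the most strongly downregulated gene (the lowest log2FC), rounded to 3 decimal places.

-3.741

log2(36.05/6.205) = 2.538  (Fox4)
log2(21.51/257.5) = -3.581  (Pax3)
log2(1083/516.6) = 1.068  (Hoxa1)
log2(48.00/523.4) = -3.447  (Klf10)
log2(2.748/13.62) = -2.309  (Cxcl2)
log2(0.067/0.896) = -3.741  (Il5)
log2(34.44/99.01) = -1.523  (Gata8)
Il5 is most strongly downregulated.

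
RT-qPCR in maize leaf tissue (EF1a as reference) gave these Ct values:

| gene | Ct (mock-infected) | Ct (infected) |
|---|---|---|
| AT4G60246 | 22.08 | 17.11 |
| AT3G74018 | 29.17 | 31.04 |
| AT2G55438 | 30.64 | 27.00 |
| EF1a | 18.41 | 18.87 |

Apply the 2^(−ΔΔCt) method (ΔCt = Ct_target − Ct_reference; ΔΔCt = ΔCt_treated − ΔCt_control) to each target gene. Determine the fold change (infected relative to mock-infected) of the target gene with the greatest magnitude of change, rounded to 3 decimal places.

AT4G60246: ΔΔCt = (17.11−18.87) − (22.08−18.41) = -1.76 − 3.67 = -5.43; fold change = 2^5.43 = 43.111
AT3G74018: ΔΔCt = (31.04−18.87) − (29.17−18.41) = 12.17 − 10.76 = 1.41; fold change = 2^-1.41 = 0.376
AT2G55438: ΔΔCt = (27.00−18.87) − (30.64−18.41) = 8.13 − 12.23 = -4.10; fold change = 2^4.10 = 17.148
AT4G60246 has the largest |ΔΔCt| = 5.43.

43.111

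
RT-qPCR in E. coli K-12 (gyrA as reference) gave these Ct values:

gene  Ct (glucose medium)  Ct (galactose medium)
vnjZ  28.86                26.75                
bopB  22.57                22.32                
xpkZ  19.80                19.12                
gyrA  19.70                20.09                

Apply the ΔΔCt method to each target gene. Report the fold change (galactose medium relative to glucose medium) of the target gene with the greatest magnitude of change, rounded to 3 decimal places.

vnjZ: ΔΔCt = (26.75−20.09) − (28.86−19.70) = 6.66 − 9.16 = -2.50; fold change = 2^2.50 = 5.657
bopB: ΔΔCt = (22.32−20.09) − (22.57−19.70) = 2.23 − 2.87 = -0.64; fold change = 2^0.64 = 1.558
xpkZ: ΔΔCt = (19.12−20.09) − (19.80−19.70) = -0.97 − 0.10 = -1.07; fold change = 2^1.07 = 2.099
vnjZ has the largest |ΔΔCt| = 2.50.

5.657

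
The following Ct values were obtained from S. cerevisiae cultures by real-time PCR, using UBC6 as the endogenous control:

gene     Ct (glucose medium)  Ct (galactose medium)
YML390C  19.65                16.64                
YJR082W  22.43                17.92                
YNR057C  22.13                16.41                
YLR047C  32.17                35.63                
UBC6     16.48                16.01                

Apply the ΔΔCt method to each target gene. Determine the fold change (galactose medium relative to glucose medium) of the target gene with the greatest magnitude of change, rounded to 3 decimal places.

38.055

YML390C: ΔΔCt = (16.64−16.01) − (19.65−16.48) = 0.63 − 3.17 = -2.54; fold change = 2^2.54 = 5.816
YJR082W: ΔΔCt = (17.92−16.01) − (22.43−16.48) = 1.91 − 5.95 = -4.04; fold change = 2^4.04 = 16.450
YNR057C: ΔΔCt = (16.41−16.01) − (22.13−16.48) = 0.40 − 5.65 = -5.25; fold change = 2^5.25 = 38.055
YLR047C: ΔΔCt = (35.63−16.01) − (32.17−16.48) = 19.62 − 15.69 = 3.93; fold change = 2^-3.93 = 0.066
YNR057C has the largest |ΔΔCt| = 5.25.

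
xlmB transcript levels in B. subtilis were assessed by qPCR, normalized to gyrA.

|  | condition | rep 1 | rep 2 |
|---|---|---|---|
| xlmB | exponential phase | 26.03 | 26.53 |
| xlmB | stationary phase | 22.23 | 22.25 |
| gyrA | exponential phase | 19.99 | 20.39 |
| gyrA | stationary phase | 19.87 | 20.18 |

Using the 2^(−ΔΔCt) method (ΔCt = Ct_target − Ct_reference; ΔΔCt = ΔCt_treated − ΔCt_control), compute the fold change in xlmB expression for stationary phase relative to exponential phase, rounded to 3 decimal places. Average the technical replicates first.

Mean Ct: xlmB exponential phase 26.280; xlmB stationary phase 22.240; gyrA exponential phase 20.190; gyrA stationary phase 20.025
ΔCt(exponential phase) = 26.280 − 20.190 = 6.090
ΔCt(stationary phase) = 22.240 − 20.025 = 2.215
ΔΔCt = 2.215 − 6.090 = -3.875
Fold change = 2^(−(-3.875)) = 2^3.875 = 14.6721

14.672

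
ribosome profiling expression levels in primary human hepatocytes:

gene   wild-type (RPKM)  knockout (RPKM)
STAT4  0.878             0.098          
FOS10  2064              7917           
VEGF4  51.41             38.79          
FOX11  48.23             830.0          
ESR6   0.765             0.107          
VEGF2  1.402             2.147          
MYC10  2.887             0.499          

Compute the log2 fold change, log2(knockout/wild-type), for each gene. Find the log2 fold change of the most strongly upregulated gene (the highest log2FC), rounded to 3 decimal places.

4.105

log2(0.098/0.878) = -3.163  (STAT4)
log2(7917/2064) = 1.940  (FOS10)
log2(38.79/51.41) = -0.406  (VEGF4)
log2(830.0/48.23) = 4.105  (FOX11)
log2(0.107/0.765) = -2.838  (ESR6)
log2(2.147/1.402) = 0.615  (VEGF2)
log2(0.499/2.887) = -2.532  (MYC10)
FOX11 is most strongly upregulated.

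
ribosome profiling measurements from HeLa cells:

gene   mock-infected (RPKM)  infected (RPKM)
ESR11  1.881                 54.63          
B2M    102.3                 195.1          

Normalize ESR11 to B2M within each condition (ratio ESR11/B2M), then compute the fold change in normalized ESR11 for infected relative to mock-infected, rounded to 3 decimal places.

15.229

ESR11/B2M (mock-infected) = 1.881 / 102.3 = 0.018387
ESR11/B2M (infected) = 54.63 / 195.1 = 0.28001
Fold change = 0.28001 / 0.018387 = 15.2286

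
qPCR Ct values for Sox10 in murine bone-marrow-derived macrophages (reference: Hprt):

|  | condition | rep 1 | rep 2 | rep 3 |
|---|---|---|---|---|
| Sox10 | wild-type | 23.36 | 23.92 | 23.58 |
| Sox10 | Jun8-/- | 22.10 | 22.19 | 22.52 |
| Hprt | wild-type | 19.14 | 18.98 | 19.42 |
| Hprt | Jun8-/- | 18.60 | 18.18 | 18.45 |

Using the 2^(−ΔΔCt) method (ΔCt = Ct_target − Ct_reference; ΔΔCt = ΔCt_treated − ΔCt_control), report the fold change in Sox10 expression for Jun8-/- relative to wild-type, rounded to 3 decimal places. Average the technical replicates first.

Mean Ct: Sox10 wild-type 23.620; Sox10 Jun8-/- 22.270; Hprt wild-type 19.180; Hprt Jun8-/- 18.410
ΔCt(wild-type) = 23.620 − 19.180 = 4.440
ΔCt(Jun8-/-) = 22.270 − 18.410 = 3.860
ΔΔCt = 3.860 − 4.440 = -0.580
Fold change = 2^(−(-0.580)) = 2^0.580 = 1.4948

1.495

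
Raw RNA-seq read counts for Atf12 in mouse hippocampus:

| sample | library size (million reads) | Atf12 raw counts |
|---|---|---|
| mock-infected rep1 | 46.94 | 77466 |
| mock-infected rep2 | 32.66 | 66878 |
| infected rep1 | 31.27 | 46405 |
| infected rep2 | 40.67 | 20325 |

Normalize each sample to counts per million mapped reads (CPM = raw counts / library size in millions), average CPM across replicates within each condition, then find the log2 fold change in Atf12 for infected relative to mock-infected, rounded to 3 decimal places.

-0.899

CPM(mock-infected rep1) = 77466 / 46.94 = 1650.3196
CPM(mock-infected rep2) = 66878 / 32.66 = 2047.7036
CPM(infected rep1) = 46405 / 31.27 = 1484.0102
CPM(infected rep2) = 20325 / 40.67 = 499.7541
mean CPM(mock-infected) = 1849.0116; mean CPM(infected) = 991.8822
Fold change = 991.8822 / 1849.0116 = 0.53644
log2(0.53644) = -0.8985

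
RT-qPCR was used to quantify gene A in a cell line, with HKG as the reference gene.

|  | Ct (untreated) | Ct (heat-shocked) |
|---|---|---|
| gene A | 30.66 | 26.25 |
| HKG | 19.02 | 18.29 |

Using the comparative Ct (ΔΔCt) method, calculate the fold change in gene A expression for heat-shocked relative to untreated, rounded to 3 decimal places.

ΔCt(untreated) = 30.660 − 19.020 = 11.640
ΔCt(heat-shocked) = 26.250 − 18.290 = 7.960
ΔΔCt = 7.960 − 11.640 = -3.680
Fold change = 2^(−(-3.680)) = 2^3.680 = 12.8171

12.817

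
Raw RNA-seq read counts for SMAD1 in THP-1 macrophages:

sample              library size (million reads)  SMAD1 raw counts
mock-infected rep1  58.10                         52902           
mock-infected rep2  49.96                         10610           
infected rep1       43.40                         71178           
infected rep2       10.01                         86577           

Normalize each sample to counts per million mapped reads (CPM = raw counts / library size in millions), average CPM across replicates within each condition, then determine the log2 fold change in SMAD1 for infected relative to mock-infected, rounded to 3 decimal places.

3.196

CPM(mock-infected rep1) = 52902 / 58.10 = 910.5336
CPM(mock-infected rep2) = 10610 / 49.96 = 212.3699
CPM(infected rep1) = 71178 / 43.40 = 1640.0461
CPM(infected rep2) = 86577 / 10.01 = 8649.0509
mean CPM(mock-infected) = 561.4517; mean CPM(infected) = 5144.5485
Fold change = 5144.5485 / 561.4517 = 9.16294
log2(9.16294) = 3.1958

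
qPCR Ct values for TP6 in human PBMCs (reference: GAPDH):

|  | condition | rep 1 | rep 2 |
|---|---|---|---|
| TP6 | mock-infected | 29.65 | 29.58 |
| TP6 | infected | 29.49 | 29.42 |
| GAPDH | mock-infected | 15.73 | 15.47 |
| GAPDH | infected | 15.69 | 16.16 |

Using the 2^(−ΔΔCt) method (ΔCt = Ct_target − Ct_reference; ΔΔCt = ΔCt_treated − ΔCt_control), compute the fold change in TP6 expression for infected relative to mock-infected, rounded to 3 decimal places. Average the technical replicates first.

1.400

Mean Ct: TP6 mock-infected 29.615; TP6 infected 29.455; GAPDH mock-infected 15.600; GAPDH infected 15.925
ΔCt(mock-infected) = 29.615 − 15.600 = 14.015
ΔCt(infected) = 29.455 − 15.925 = 13.530
ΔΔCt = 13.530 − 14.015 = -0.485
Fold change = 2^(−(-0.485)) = 2^0.485 = 1.3996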